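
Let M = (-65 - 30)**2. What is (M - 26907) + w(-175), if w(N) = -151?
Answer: -18033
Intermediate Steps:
M = 9025 (M = (-95)**2 = 9025)
(M - 26907) + w(-175) = (9025 - 26907) - 151 = -17882 - 151 = -18033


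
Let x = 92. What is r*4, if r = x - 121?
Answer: -116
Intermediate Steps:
r = -29 (r = 92 - 121 = -29)
r*4 = -29*4 = -116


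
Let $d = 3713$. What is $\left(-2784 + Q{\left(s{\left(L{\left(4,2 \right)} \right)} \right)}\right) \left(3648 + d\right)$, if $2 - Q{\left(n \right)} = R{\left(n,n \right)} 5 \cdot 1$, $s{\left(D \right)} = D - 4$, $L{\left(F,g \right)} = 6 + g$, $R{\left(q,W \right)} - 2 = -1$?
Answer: $-20515107$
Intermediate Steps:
$R{\left(q,W \right)} = 1$ ($R{\left(q,W \right)} = 2 - 1 = 1$)
$s{\left(D \right)} = -4 + D$
$Q{\left(n \right)} = -3$ ($Q{\left(n \right)} = 2 - 1 \cdot 5 \cdot 1 = 2 - 5 \cdot 1 = 2 - 5 = -3$)
$\left(-2784 + Q{\left(s{\left(L{\left(4,2 \right)} \right)} \right)}\right) \left(3648 + d\right) = \left(-2784 - 3\right) \left(3648 + 3713\right) = \left(-2787\right) 7361 = -20515107$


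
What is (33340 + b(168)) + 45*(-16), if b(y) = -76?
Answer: 32544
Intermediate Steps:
(33340 + b(168)) + 45*(-16) = (33340 - 76) + 45*(-16) = 33264 - 720 = 32544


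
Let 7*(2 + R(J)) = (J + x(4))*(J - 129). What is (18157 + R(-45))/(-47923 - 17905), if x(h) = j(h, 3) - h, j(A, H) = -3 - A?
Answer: -19547/65828 ≈ -0.29694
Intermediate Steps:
x(h) = -3 - 2*h (x(h) = (-3 - h) - h = -3 - 2*h)
R(J) = -2 + (-129 + J)*(-11 + J)/7 (R(J) = -2 + ((J + (-3 - 2*4))*(J - 129))/7 = -2 + ((J + (-3 - 8))*(-129 + J))/7 = -2 + ((J - 11)*(-129 + J))/7 = -2 + ((-11 + J)*(-129 + J))/7 = -2 + ((-129 + J)*(-11 + J))/7 = -2 + (-129 + J)*(-11 + J)/7)
(18157 + R(-45))/(-47923 - 17905) = (18157 + (1405/7 - 20*(-45) + (1/7)*(-45)**2))/(-47923 - 17905) = (18157 + (1405/7 + 900 + (1/7)*2025))/(-65828) = (18157 + (1405/7 + 900 + 2025/7))*(-1/65828) = (18157 + 1390)*(-1/65828) = 19547*(-1/65828) = -19547/65828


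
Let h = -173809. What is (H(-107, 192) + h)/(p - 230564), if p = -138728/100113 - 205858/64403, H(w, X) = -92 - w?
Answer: 560275145406483/743304405631667 ≈ 0.75376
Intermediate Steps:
p = -29543561338/6447577539 (p = -138728*1/100113 - 205858*1/64403 = -138728/100113 - 205858/64403 = -29543561338/6447577539 ≈ -4.5821)
(H(-107, 192) + h)/(p - 230564) = ((-92 - 1*(-107)) - 173809)/(-29543561338/6447577539 - 230564) = ((-92 + 107) - 173809)/(-1486608811263334/6447577539) = (15 - 173809)*(-6447577539/1486608811263334) = -173794*(-6447577539/1486608811263334) = 560275145406483/743304405631667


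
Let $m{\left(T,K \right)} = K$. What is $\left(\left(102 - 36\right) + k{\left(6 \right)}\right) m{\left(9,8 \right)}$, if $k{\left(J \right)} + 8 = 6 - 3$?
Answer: $488$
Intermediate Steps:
$k{\left(J \right)} = -5$ ($k{\left(J \right)} = -8 + \left(6 - 3\right) = -8 + 3 = -5$)
$\left(\left(102 - 36\right) + k{\left(6 \right)}\right) m{\left(9,8 \right)} = \left(\left(102 - 36\right) - 5\right) 8 = \left(66 - 5\right) 8 = 61 \cdot 8 = 488$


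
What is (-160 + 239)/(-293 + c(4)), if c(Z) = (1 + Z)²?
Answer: -79/268 ≈ -0.29478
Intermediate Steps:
(-160 + 239)/(-293 + c(4)) = (-160 + 239)/(-293 + (1 + 4)²) = 79/(-293 + 5²) = 79/(-293 + 25) = 79/(-268) = 79*(-1/268) = -79/268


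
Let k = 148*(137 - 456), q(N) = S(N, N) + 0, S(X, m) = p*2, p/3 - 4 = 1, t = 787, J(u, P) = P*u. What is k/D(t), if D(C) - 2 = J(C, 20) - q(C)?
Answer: -11803/3928 ≈ -3.0048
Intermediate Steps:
p = 15 (p = 12 + 3*1 = 12 + 3 = 15)
S(X, m) = 30 (S(X, m) = 15*2 = 30)
q(N) = 30 (q(N) = 30 + 0 = 30)
k = -47212 (k = 148*(-319) = -47212)
D(C) = -28 + 20*C (D(C) = 2 + (20*C - 1*30) = 2 + (20*C - 30) = 2 + (-30 + 20*C) = -28 + 20*C)
k/D(t) = -47212/(-28 + 20*787) = -47212/(-28 + 15740) = -47212/15712 = -47212*1/15712 = -11803/3928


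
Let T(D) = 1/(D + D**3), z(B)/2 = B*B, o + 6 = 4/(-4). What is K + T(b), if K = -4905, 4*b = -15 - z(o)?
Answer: -7086278089/1444705 ≈ -4905.0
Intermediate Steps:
o = -7 (o = -6 + 4/(-4) = -6 + 4*(-1/4) = -6 - 1 = -7)
z(B) = 2*B**2 (z(B) = 2*(B*B) = 2*B**2)
b = -113/4 (b = (-15 - 2*(-7)**2)/4 = (-15 - 2*49)/4 = (-15 - 1*98)/4 = (-15 - 98)/4 = (1/4)*(-113) = -113/4 ≈ -28.250)
K + T(b) = -4905 + 1/(-113/4 + (-113/4)**3) = -4905 + 1/(-113/4 - 1442897/64) = -4905 + 1/(-1444705/64) = -4905 - 64/1444705 = -7086278089/1444705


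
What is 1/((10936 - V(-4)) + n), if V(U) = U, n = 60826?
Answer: 1/71766 ≈ 1.3934e-5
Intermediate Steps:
1/((10936 - V(-4)) + n) = 1/((10936 - 1*(-4)) + 60826) = 1/((10936 + 4) + 60826) = 1/(10940 + 60826) = 1/71766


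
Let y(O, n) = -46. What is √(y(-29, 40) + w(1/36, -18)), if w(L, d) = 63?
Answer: √17 ≈ 4.1231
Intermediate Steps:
√(y(-29, 40) + w(1/36, -18)) = √(-46 + 63) = √17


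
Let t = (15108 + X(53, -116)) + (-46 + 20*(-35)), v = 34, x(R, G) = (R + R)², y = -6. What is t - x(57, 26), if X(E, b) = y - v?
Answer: 1326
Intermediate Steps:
x(R, G) = 4*R² (x(R, G) = (2*R)² = 4*R²)
X(E, b) = -40 (X(E, b) = -6 - 1*34 = -6 - 34 = -40)
t = 14322 (t = (15108 - 40) + (-46 + 20*(-35)) = 15068 + (-46 - 700) = 15068 - 746 = 14322)
t - x(57, 26) = 14322 - 4*57² = 14322 - 4*3249 = 14322 - 1*12996 = 14322 - 12996 = 1326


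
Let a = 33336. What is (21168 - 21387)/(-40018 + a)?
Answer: 219/6682 ≈ 0.032775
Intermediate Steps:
(21168 - 21387)/(-40018 + a) = (21168 - 21387)/(-40018 + 33336) = -219/(-6682) = -219*(-1/6682) = 219/6682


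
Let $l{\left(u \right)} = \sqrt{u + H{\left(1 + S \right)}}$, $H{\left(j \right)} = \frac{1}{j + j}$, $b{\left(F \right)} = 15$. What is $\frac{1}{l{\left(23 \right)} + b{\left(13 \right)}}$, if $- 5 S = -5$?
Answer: $\frac{20}{269} - \frac{2 \sqrt{93}}{807} \approx 0.050449$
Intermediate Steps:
$S = 1$ ($S = \left(- \frac{1}{5}\right) \left(-5\right) = 1$)
$H{\left(j \right)} = \frac{1}{2 j}$
$l{\left(u \right)} = \sqrt{\frac{1}{4} + u}$ ($l{\left(u \right)} = \sqrt{u + \frac{1}{2 \left(1 + 1\right)}} = \sqrt{u + \frac{1}{2 \cdot 2}} = \sqrt{u + \frac{1}{2} \cdot \frac{1}{2}} = \sqrt{u + \frac{1}{4}} = \sqrt{\frac{1}{4} + u}$)
$\frac{1}{l{\left(23 \right)} + b{\left(13 \right)}} = \frac{1}{\frac{\sqrt{1 + 4 \cdot 23}}{2} + 15} = \frac{1}{\frac{\sqrt{1 + 92}}{2} + 15} = \frac{1}{\frac{\sqrt{93}}{2} + 15} = \frac{1}{15 + \frac{\sqrt{93}}{2}}$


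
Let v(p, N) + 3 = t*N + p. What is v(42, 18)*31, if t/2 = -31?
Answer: -33387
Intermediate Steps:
t = -62 (t = 2*(-31) = -62)
v(p, N) = -3 + p - 62*N (v(p, N) = -3 + (-62*N + p) = -3 + (p - 62*N) = -3 + p - 62*N)
v(42, 18)*31 = (-3 + 42 - 62*18)*31 = (-3 + 42 - 1116)*31 = -1077*31 = -33387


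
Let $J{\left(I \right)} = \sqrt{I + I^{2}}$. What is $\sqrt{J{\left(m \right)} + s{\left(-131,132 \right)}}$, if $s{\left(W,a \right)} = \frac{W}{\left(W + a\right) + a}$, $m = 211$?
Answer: $\frac{\sqrt{-17423 + 35378 \sqrt{11183}}}{133} \approx 14.509$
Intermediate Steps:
$s{\left(W,a \right)} = \frac{W}{W + 2 a}$
$\sqrt{J{\left(m \right)} + s{\left(-131,132 \right)}} = \sqrt{\sqrt{211 \left(1 + 211\right)} - \frac{131}{-131 + 2 \cdot 132}} = \sqrt{\sqrt{211 \cdot 212} - \frac{131}{-131 + 264}} = \sqrt{\sqrt{44732} - \frac{131}{133}} = \sqrt{2 \sqrt{11183} - \frac{131}{133}} = \sqrt{- \frac{131}{133} + 2 \sqrt{11183}}$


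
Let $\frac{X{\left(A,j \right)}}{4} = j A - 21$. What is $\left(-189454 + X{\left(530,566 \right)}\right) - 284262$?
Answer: $726120$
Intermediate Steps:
$X{\left(A,j \right)} = -84 + 4 A j$ ($X{\left(A,j \right)} = 4 \left(j A - 21\right) = 4 \left(A j - 21\right) = 4 \left(-21 + A j\right) = -84 + 4 A j$)
$\left(-189454 + X{\left(530,566 \right)}\right) - 284262 = \left(-189454 - \left(84 - 1199920\right)\right) - 284262 = \left(-189454 + \left(-84 + 1199920\right)\right) - 284262 = \left(-189454 + 1199836\right) - 284262 = 1010382 - 284262 = 726120$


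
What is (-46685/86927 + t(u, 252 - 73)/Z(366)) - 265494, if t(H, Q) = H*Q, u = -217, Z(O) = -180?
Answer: -4150779346679/15646860 ≈ -2.6528e+5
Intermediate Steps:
(-46685/86927 + t(u, 252 - 73)/Z(366)) - 265494 = (-46685/86927 - 217*(252 - 73)/(-180)) - 265494 = (-46685*1/86927 - 217*179*(-1/180)) - 265494 = (-46685/86927 - 38843*(-1/180)) - 265494 = (-46685/86927 + 38843/180) - 265494 = 3368102161/15646860 - 265494 = -4150779346679/15646860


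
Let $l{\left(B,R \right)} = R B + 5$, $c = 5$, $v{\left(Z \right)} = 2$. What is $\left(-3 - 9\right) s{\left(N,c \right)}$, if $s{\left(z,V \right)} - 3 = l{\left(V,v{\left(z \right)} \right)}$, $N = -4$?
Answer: $-216$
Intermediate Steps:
$l{\left(B,R \right)} = 5 + B R$ ($l{\left(B,R \right)} = B R + 5 = 5 + B R$)
$s{\left(z,V \right)} = 8 + 2 V$ ($s{\left(z,V \right)} = 3 + \left(5 + V 2\right) = 3 + \left(5 + 2 V\right) = 8 + 2 V$)
$\left(-3 - 9\right) s{\left(N,c \right)} = \left(-3 - 9\right) \left(8 + 2 \cdot 5\right) = - 12 \left(8 + 10\right) = \left(-12\right) 18 = -216$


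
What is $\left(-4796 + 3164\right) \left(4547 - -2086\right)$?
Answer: $-10825056$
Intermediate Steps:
$\left(-4796 + 3164\right) \left(4547 - -2086\right) = - 1632 \left(4547 + 2086\right) = \left(-1632\right) 6633 = -10825056$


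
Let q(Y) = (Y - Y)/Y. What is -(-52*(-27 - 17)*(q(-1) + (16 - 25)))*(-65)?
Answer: -1338480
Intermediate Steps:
q(Y) = 0 (q(Y) = 0/Y = 0)
-(-52*(-27 - 17)*(q(-1) + (16 - 25)))*(-65) = -(-52*(-27 - 17)*(0 + (16 - 25)))*(-65) = -(-(-2288)*(0 - 9))*(-65) = -(-(-2288)*(-9))*(-65) = -(-52*396)*(-65) = -(-20592)*(-65) = -1*1338480 = -1338480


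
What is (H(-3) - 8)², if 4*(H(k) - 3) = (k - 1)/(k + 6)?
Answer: 256/9 ≈ 28.444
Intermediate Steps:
H(k) = 3 + (-1 + k)/(4*(6 + k)) (H(k) = 3 + ((k - 1)/(k + 6))/4 = 3 + ((-1 + k)/(6 + k))/4 = 3 + (-1 + k)/(4*(6 + k)))
(H(-3) - 8)² = ((71 + 13*(-3))/(4*(6 - 3)) - 8)² = ((¼)*(71 - 39)/3 - 8)² = ((¼)*(⅓)*32 - 8)² = (8/3 - 8)² = (-16/3)² = 256/9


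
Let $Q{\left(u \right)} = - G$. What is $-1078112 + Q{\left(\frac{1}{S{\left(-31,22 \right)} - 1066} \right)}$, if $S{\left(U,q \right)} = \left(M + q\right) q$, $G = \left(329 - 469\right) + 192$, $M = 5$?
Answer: $-1078164$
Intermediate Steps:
$G = 52$ ($G = -140 + 192 = 52$)
$S{\left(U,q \right)} = q \left(5 + q\right)$ ($S{\left(U,q \right)} = \left(5 + q\right) q = q \left(5 + q\right)$)
$Q{\left(u \right)} = -52$ ($Q{\left(u \right)} = \left(-1\right) 52 = -52$)
$-1078112 + Q{\left(\frac{1}{S{\left(-31,22 \right)} - 1066} \right)} = -1078112 - 52 = -1078164$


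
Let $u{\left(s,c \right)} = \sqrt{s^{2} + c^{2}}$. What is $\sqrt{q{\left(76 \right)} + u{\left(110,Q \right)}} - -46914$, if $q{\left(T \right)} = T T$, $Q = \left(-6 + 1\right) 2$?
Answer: $46914 + \sqrt{5776 + 10 \sqrt{122}} \approx 46991.0$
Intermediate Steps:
$Q = -10$ ($Q = \left(-5\right) 2 = -10$)
$q{\left(T \right)} = T^{2}$
$u{\left(s,c \right)} = \sqrt{c^{2} + s^{2}}$
$\sqrt{q{\left(76 \right)} + u{\left(110,Q \right)}} - -46914 = \sqrt{76^{2} + \sqrt{\left(-10\right)^{2} + 110^{2}}} - -46914 = \sqrt{5776 + \sqrt{100 + 12100}} + 46914 = \sqrt{5776 + \sqrt{12200}} + 46914 = \sqrt{5776 + 10 \sqrt{122}} + 46914 = 46914 + \sqrt{5776 + 10 \sqrt{122}}$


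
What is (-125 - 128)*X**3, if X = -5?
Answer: 31625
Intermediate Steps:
(-125 - 128)*X**3 = (-125 - 128)*(-5)**3 = -253*(-125) = 31625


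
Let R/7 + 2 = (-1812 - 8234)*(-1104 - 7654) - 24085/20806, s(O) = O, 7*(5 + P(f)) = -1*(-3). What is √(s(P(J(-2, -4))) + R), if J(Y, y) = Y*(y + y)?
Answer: √13063796428234164774/145642 ≈ 24817.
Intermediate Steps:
J(Y, y) = 2*Y*y (J(Y, y) = Y*(2*y) = 2*Y*y)
P(f) = -32/7 (P(f) = -5 + (-1*(-3))/7 = -5 + (⅐)*3 = -5 + 3/7 = -32/7)
R = 12814000401377/20806 (R = -14 + 7*((-1812 - 8234)*(-1104 - 7654) - 24085/20806) = -14 + 7*(-10046*(-8758) - 24085/20806) = -14 + 7*(87982868 - 1*24085/20806) = -14 + 7*(87982868 - 24085/20806) = -14 + 7*(1830571527523/20806) = -14 + 12814000692661/20806 = 12814000401377/20806 ≈ 6.1588e+8)
√(s(P(J(-2, -4))) + R) = √(-32/7 + 12814000401377/20806) = √(89698002143847/145642) = √13063796428234164774/145642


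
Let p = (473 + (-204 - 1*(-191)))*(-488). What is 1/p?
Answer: -1/224480 ≈ -4.4547e-6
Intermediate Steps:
p = -224480 (p = (473 + (-204 + 191))*(-488) = (473 - 13)*(-488) = 460*(-488) = -224480)
1/p = 1/(-224480) = -1/224480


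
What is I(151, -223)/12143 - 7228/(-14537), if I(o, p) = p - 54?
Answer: 83742855/176522791 ≈ 0.47440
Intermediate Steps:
I(o, p) = -54 + p
I(151, -223)/12143 - 7228/(-14537) = (-54 - 223)/12143 - 7228/(-14537) = -277*1/12143 - 7228*(-1/14537) = -277/12143 + 7228/14537 = 83742855/176522791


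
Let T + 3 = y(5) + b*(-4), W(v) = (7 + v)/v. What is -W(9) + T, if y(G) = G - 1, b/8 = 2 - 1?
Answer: -295/9 ≈ -32.778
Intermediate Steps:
b = 8 (b = 8*(2 - 1) = 8*1 = 8)
W(v) = (7 + v)/v
y(G) = -1 + G
T = -31 (T = -3 + ((-1 + 5) + 8*(-4)) = -3 + (4 - 32) = -3 - 28 = -31)
-W(9) + T = -(7 + 9)/9 - 31 = -16/9 - 31 = -295/9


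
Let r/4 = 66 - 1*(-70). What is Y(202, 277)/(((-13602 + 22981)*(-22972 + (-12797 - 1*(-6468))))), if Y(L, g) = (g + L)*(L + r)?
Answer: -357334/274814079 ≈ -0.0013003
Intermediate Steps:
r = 544 (r = 4*(66 - 1*(-70)) = 4*(66 + 70) = 4*136 = 544)
Y(L, g) = (544 + L)*(L + g) (Y(L, g) = (g + L)*(L + 544) = (L + g)*(544 + L) = (544 + L)*(L + g))
Y(202, 277)/(((-13602 + 22981)*(-22972 + (-12797 - 1*(-6468))))) = (202² + 544*202 + 544*277 + 202*277)/(((-13602 + 22981)*(-22972 + (-12797 - 1*(-6468))))) = (40804 + 109888 + 150688 + 55954)/((9379*(-22972 + (-12797 + 6468)))) = 357334/((9379*(-22972 - 6329))) = 357334/((9379*(-29301))) = 357334/(-274814079) = 357334*(-1/274814079) = -357334/274814079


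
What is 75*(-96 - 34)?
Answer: -9750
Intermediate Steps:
75*(-96 - 34) = 75*(-130) = -9750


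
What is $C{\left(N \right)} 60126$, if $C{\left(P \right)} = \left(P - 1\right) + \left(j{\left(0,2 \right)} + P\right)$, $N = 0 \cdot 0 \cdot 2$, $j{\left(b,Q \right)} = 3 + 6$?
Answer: $481008$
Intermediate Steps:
$j{\left(b,Q \right)} = 9$
$N = 0$ ($N = 0 \cdot 2 = 0$)
$C{\left(P \right)} = 8 + 2 P$ ($C{\left(P \right)} = \left(P - 1\right) + \left(9 + P\right) = \left(-1 + P\right) + \left(9 + P\right) = 8 + 2 P$)
$C{\left(N \right)} 60126 = \left(8 + 2 \cdot 0\right) 60126 = \left(8 + 0\right) 60126 = 8 \cdot 60126 = 481008$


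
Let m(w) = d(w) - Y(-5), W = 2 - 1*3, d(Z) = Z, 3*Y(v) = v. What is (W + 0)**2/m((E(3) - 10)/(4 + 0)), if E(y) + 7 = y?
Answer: -6/11 ≈ -0.54545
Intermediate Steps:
E(y) = -7 + y
Y(v) = v/3
W = -1 (W = 2 - 3 = -1)
m(w) = 5/3 + w (m(w) = w - (-5)/3 = w - 1*(-5/3) = w + 5/3 = 5/3 + w)
(W + 0)**2/m((E(3) - 10)/(4 + 0)) = (-1 + 0)**2/(5/3 + ((-7 + 3) - 10)/(4 + 0)) = (-1)**2/(5/3 + (-4 - 10)/4) = 1/(5/3 - 14*1/4) = 1/(5/3 - 7/2) = 1/(-11/6) = 1*(-6/11) = -6/11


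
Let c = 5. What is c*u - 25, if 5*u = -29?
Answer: -54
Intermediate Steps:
u = -29/5 (u = (⅕)*(-29) = -29/5 ≈ -5.8000)
c*u - 25 = 5*(-29/5) - 25 = -29 - 25 = -54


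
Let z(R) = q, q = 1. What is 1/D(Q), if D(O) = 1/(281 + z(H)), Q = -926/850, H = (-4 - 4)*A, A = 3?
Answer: 282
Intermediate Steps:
H = -24 (H = (-4 - 4)*3 = -8*3 = -24)
Q = -463/425 (Q = -926*1/850 = -463/425 ≈ -1.0894)
z(R) = 1
D(O) = 1/282 (D(O) = 1/(281 + 1) = 1/282)
1/D(Q) = 1/(1/282) = 282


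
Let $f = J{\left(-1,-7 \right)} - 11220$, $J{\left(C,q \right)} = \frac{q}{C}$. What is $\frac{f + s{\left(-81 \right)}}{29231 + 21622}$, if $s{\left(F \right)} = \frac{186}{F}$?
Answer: $- \frac{302813}{1373031} \approx -0.22054$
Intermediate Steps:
$f = -11213$ ($f = - \frac{7}{-1} - 11220 = \left(-7\right) \left(-1\right) - 11220 = 7 - 11220 = -11213$)
$\frac{f + s{\left(-81 \right)}}{29231 + 21622} = \frac{-11213 + \frac{186}{-81}}{29231 + 21622} = \frac{-11213 + 186 \left(- \frac{1}{81}\right)}{50853} = \left(-11213 - \frac{62}{27}\right) \frac{1}{50853} = \left(- \frac{302813}{27}\right) \frac{1}{50853} = - \frac{302813}{1373031}$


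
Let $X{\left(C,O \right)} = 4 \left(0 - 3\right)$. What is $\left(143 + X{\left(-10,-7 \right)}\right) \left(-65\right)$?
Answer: $-8515$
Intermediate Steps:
$X{\left(C,O \right)} = -12$ ($X{\left(C,O \right)} = 4 \left(-3\right) = -12$)
$\left(143 + X{\left(-10,-7 \right)}\right) \left(-65\right) = \left(143 - 12\right) \left(-65\right) = 131 \left(-65\right) = -8515$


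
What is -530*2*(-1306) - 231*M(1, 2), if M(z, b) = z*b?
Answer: 1383898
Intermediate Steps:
M(z, b) = b*z
-530*2*(-1306) - 231*M(1, 2) = -530*2*(-1306) - 462 = -1060*(-1306) - 231*2 = 1384360 - 462 = 1383898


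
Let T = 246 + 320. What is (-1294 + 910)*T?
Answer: -217344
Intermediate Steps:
T = 566
(-1294 + 910)*T = (-1294 + 910)*566 = -384*566 = -217344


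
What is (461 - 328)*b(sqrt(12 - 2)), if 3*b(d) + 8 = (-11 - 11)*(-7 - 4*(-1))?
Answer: 7714/3 ≈ 2571.3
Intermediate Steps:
b(d) = 58/3 (b(d) = -8/3 + ((-11 - 11)*(-7 - 4*(-1)))/3 = -8/3 + (-22*(-7 + 4))/3 = -8/3 + (-22*(-3))/3 = -8/3 + (1/3)*66 = -8/3 + 22 = 58/3)
(461 - 328)*b(sqrt(12 - 2)) = (461 - 328)*(58/3) = 133*(58/3) = 7714/3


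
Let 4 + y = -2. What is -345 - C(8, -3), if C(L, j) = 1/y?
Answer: -2069/6 ≈ -344.83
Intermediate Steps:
y = -6 (y = -4 - 2 = -6)
C(L, j) = -⅙ (C(L, j) = 1/(-6) = -⅙)
-345 - C(8, -3) = -345 - 1*(-⅙) = -345 + ⅙ = -2069/6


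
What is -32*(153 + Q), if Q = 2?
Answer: -4960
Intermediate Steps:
-32*(153 + Q) = -32*(153 + 2) = -32*155 = -4960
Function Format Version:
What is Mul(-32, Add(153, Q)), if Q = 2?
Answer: -4960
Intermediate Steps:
Mul(-32, Add(153, Q)) = Mul(-32, Add(153, 2)) = Mul(-32, 155) = -4960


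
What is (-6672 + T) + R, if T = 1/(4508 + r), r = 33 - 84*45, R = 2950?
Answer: -2832441/761 ≈ -3722.0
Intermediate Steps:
r = -3747 (r = 33 - 3780 = -3747)
T = 1/761 (T = 1/(4508 - 3747) = 1/761 ≈ 0.0013141)
(-6672 + T) + R = (-6672 + 1/761) + 2950 = -5077391/761 + 2950 = -2832441/761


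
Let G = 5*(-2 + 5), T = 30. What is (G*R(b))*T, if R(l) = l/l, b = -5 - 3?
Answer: 450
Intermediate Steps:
G = 15 (G = 5*3 = 15)
b = -8
R(l) = 1
(G*R(b))*T = (15*1)*30 = 15*30 = 450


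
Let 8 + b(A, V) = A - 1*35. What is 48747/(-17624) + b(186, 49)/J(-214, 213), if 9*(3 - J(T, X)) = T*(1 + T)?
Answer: -747783891/267620440 ≈ -2.7942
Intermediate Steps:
b(A, V) = -43 + A (b(A, V) = -8 + (A - 1*35) = -8 + (A - 35) = -8 + (-35 + A) = -43 + A)
J(T, X) = 3 - T*(1 + T)/9
48747/(-17624) + b(186, 49)/J(-214, 213) = 48747/(-17624) + (-43 + 186)/(3 - ⅑*(-214) - ⅑*(-214)²) = 48747*(-1/17624) + 143/(3 + 214/9 - ⅑*45796) = -48747/17624 + 143/(3 + 214/9 - 45796/9) = -48747/17624 + 143/(-15185/3) = -48747/17624 + 143*(-3/15185) = -48747/17624 - 429/15185 = -747783891/267620440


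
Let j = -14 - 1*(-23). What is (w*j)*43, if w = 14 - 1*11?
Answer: 1161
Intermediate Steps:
j = 9 (j = -14 + 23 = 9)
w = 3 (w = 14 - 11 = 3)
(w*j)*43 = (3*9)*43 = 27*43 = 1161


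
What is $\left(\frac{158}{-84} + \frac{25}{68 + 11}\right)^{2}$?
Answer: $\frac{26946481}{11009124} \approx 2.4477$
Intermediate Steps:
$\left(\frac{158}{-84} + \frac{25}{68 + 11}\right)^{2} = \left(158 \left(- \frac{1}{84}\right) + \frac{25}{79}\right)^{2} = \left(- \frac{79}{42} + 25 \cdot \frac{1}{79}\right)^{2} = \left(- \frac{79}{42} + \frac{25}{79}\right)^{2} = \left(- \frac{5191}{3318}\right)^{2} = \frac{26946481}{11009124}$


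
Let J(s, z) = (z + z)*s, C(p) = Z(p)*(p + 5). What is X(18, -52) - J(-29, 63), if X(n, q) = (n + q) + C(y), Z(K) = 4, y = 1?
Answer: 3644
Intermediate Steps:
C(p) = 20 + 4*p (C(p) = 4*(p + 5) = 4*(5 + p) = 20 + 4*p)
X(n, q) = 24 + n + q (X(n, q) = (n + q) + (20 + 4*1) = (n + q) + (20 + 4) = (n + q) + 24 = 24 + n + q)
J(s, z) = 2*s*z (J(s, z) = (2*z)*s = 2*s*z)
X(18, -52) - J(-29, 63) = (24 + 18 - 52) - 2*(-29)*63 = -10 - 1*(-3654) = -10 + 3654 = 3644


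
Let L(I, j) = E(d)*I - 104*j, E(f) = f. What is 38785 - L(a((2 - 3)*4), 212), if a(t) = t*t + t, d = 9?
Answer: 60725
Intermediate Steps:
a(t) = t + t**2 (a(t) = t**2 + t = t + t**2)
L(I, j) = -104*j + 9*I (L(I, j) = 9*I - 104*j = -104*j + 9*I)
38785 - L(a((2 - 3)*4), 212) = 38785 - (-104*212 + 9*(((2 - 3)*4)*(1 + (2 - 3)*4))) = 38785 - (-22048 + 9*((-1*4)*(1 - 1*4))) = 38785 - (-22048 + 9*(-4*(1 - 4))) = 38785 - (-22048 + 9*(-4*(-3))) = 38785 - (-22048 + 9*12) = 38785 - (-22048 + 108) = 38785 - 1*(-21940) = 38785 + 21940 = 60725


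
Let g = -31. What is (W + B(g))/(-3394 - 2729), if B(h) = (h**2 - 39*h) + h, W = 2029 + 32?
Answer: -1400/2041 ≈ -0.68594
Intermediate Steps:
W = 2061
B(h) = h**2 - 38*h
(W + B(g))/(-3394 - 2729) = (2061 - 31*(-38 - 31))/(-3394 - 2729) = (2061 - 31*(-69))/(-6123) = (2061 + 2139)*(-1/6123) = 4200*(-1/6123) = -1400/2041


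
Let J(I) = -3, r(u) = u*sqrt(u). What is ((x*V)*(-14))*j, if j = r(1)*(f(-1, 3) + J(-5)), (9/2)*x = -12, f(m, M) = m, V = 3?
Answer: -448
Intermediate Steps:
r(u) = u**(3/2)
x = -8/3 (x = (2/9)*(-12) = -8/3 ≈ -2.6667)
j = -4 (j = 1**(3/2)*(-1 - 3) = 1*(-4) = -4)
((x*V)*(-14))*j = (-8/3*3*(-14))*(-4) = -8*(-14)*(-4) = 112*(-4) = -448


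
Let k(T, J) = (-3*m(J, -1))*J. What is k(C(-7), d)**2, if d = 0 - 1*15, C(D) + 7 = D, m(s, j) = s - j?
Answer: 396900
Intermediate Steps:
C(D) = -7 + D
d = -15 (d = 0 - 15 = -15)
k(T, J) = J*(-3 - 3*J) (k(T, J) = (-3*(J - 1*(-1)))*J = (-3*(J + 1))*J = (-3*(1 + J))*J = (-3 - 3*J)*J = J*(-3 - 3*J))
k(C(-7), d)**2 = (-3*(-15)*(1 - 15))**2 = (-3*(-15)*(-14))**2 = (-630)**2 = 396900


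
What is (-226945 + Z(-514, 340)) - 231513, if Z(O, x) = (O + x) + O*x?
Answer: -633392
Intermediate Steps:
Z(O, x) = O + x + O*x
(-226945 + Z(-514, 340)) - 231513 = (-226945 + (-514 + 340 - 514*340)) - 231513 = (-226945 + (-514 + 340 - 174760)) - 231513 = (-226945 - 174934) - 231513 = -401879 - 231513 = -633392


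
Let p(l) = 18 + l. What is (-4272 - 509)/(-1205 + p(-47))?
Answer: 4781/1234 ≈ 3.8744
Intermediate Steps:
(-4272 - 509)/(-1205 + p(-47)) = (-4272 - 509)/(-1205 + (18 - 47)) = -4781/(-1205 - 29) = -4781/(-1234) = -4781*(-1/1234) = 4781/1234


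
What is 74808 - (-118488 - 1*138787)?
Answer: 332083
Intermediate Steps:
74808 - (-118488 - 1*138787) = 74808 - (-118488 - 138787) = 74808 - 1*(-257275) = 74808 + 257275 = 332083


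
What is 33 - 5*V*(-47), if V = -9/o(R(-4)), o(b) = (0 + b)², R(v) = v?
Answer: -1587/16 ≈ -99.188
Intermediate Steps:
o(b) = b²
V = -9/16 (V = -9/((-4)²) = -9/16 ≈ -0.56250)
33 - 5*V*(-47) = 33 - 5*(-9/16)*(-47) = 33 + (45/16)*(-47) = 33 - 2115/16 = -1587/16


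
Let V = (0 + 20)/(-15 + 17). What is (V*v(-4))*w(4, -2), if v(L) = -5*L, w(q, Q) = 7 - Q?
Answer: 1800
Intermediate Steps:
V = 10 (V = 20/2 = 20*(½) = 10)
(V*v(-4))*w(4, -2) = (10*(-5*(-4)))*(7 - 1*(-2)) = (10*20)*(7 + 2) = 200*9 = 1800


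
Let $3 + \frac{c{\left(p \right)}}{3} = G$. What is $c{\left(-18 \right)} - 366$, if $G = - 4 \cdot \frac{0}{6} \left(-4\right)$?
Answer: $-375$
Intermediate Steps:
$G = 0$ ($G = - 4 \cdot 0 \cdot \frac{1}{6} \left(-4\right) = \left(-4\right) 0 \left(-4\right) = 0 \left(-4\right) = 0$)
$c{\left(p \right)} = -9$ ($c{\left(p \right)} = -9 + 3 \cdot 0 = -9 + 0 = -9$)
$c{\left(-18 \right)} - 366 = -9 - 366 = -375$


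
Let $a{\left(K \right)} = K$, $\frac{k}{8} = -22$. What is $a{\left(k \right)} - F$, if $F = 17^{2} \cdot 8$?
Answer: $-2488$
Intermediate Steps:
$k = -176$ ($k = 8 \left(-22\right) = -176$)
$F = 2312$ ($F = 289 \cdot 8 = 2312$)
$a{\left(k \right)} - F = -176 - 2312 = -2488$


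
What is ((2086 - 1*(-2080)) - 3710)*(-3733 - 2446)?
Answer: -2817624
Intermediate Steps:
((2086 - 1*(-2080)) - 3710)*(-3733 - 2446) = ((2086 + 2080) - 3710)*(-6179) = (4166 - 3710)*(-6179) = 456*(-6179) = -2817624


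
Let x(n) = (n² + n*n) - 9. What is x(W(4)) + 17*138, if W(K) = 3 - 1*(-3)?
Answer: 2409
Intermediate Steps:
W(K) = 6 (W(K) = 3 + 3 = 6)
x(n) = -9 + 2*n² (x(n) = (n² + n²) - 9 = 2*n² - 9 = -9 + 2*n²)
x(W(4)) + 17*138 = (-9 + 2*6²) + 17*138 = (-9 + 2*36) + 2346 = (-9 + 72) + 2346 = 63 + 2346 = 2409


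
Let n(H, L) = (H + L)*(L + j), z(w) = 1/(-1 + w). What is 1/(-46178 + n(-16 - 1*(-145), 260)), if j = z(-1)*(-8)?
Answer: 1/56518 ≈ 1.7693e-5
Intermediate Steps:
j = 4 (j = -8/(-1 - 1) = -8/(-2) = -1/2*(-8) = 4)
n(H, L) = (4 + L)*(H + L) (n(H, L) = (H + L)*(L + 4) = (H + L)*(4 + L) = (4 + L)*(H + L))
1/(-46178 + n(-16 - 1*(-145), 260)) = 1/(-46178 + (260**2 + 4*(-16 - 1*(-145)) + 4*260 + (-16 - 1*(-145))*260)) = 1/(-46178 + (67600 + 4*(-16 + 145) + 1040 + (-16 + 145)*260)) = 1/(-46178 + (67600 + 4*129 + 1040 + 129*260)) = 1/(-46178 + (67600 + 516 + 1040 + 33540)) = 1/(-46178 + 102696) = 1/56518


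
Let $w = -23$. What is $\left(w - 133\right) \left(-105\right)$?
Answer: $16380$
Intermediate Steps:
$\left(w - 133\right) \left(-105\right) = \left(-23 - 133\right) \left(-105\right) = \left(-156\right) \left(-105\right) = 16380$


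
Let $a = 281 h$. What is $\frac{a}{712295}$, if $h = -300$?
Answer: $- \frac{16860}{142459} \approx -0.11835$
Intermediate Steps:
$a = -84300$ ($a = 281 \left(-300\right) = -84300$)
$\frac{a}{712295} = - \frac{84300}{712295} = \left(-84300\right) \frac{1}{712295} = - \frac{16860}{142459}$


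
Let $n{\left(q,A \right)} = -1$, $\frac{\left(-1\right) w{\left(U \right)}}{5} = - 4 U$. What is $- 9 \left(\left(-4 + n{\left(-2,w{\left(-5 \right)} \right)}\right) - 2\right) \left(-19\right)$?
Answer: $-1197$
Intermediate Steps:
$w{\left(U \right)} = 20 U$ ($w{\left(U \right)} = - 5 \left(- 4 U\right) = 20 U$)
$- 9 \left(\left(-4 + n{\left(-2,w{\left(-5 \right)} \right)}\right) - 2\right) \left(-19\right) = - 9 \left(\left(-4 - 1\right) - 2\right) \left(-19\right) = - 9 \left(-5 - 2\right) \left(-19\right) = \left(-9\right) \left(-7\right) \left(-19\right) = 63 \left(-19\right) = -1197$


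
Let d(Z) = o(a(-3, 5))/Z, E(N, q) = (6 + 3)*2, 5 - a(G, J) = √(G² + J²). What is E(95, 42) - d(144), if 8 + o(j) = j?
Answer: 865/48 + √34/144 ≈ 18.061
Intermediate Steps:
a(G, J) = 5 - √(G² + J²)
o(j) = -8 + j
E(N, q) = 18 (E(N, q) = 9*2 = 18)
d(Z) = (-3 - √34)/Z (d(Z) = (-8 + (5 - √((-3)² + 5²)))/Z = (-8 + (5 - √(9 + 25)))/Z = (-8 + (5 - √34))/Z = (-3 - √34)/Z)
E(95, 42) - d(144) = 18 - (-3 - √34)/144 = 18 - (-1/48 - √34/144) = 18 + (1/48 + √34/144) = 865/48 + √34/144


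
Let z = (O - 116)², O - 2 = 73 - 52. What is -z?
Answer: -8649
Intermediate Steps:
O = 23 (O = 2 + (73 - 52) = 2 + 21 = 23)
z = 8649 (z = (23 - 116)² = (-93)² = 8649)
-z = -1*8649 = -8649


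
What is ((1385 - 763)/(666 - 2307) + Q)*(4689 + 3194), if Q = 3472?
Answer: 44908899190/1641 ≈ 2.7367e+7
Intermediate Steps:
((1385 - 763)/(666 - 2307) + Q)*(4689 + 3194) = ((1385 - 763)/(666 - 2307) + 3472)*(4689 + 3194) = (622/(-1641) + 3472)*7883 = (622*(-1/1641) + 3472)*7883 = (-622/1641 + 3472)*7883 = (5696930/1641)*7883 = 44908899190/1641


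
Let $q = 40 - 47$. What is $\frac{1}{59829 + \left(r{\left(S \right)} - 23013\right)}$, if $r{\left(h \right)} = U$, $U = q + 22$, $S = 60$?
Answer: $\frac{1}{36831} \approx 2.7151 \cdot 10^{-5}$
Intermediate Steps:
$q = -7$
$U = 15$ ($U = -7 + 22 = 15$)
$r{\left(h \right)} = 15$
$\frac{1}{59829 + \left(r{\left(S \right)} - 23013\right)} = \frac{1}{59829 + \left(15 - 23013\right)} = \frac{1}{59829 - 22998} = \frac{1}{36831}$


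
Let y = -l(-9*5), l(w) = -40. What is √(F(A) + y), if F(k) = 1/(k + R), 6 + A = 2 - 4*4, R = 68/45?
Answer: 17*√1495/104 ≈ 6.3203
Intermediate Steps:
R = 68/45 (R = 68*(1/45) = 68/45 ≈ 1.5111)
A = -20 (A = -6 + (2 - 4*4) = -6 + (2 - 16) = -6 - 14 = -20)
F(k) = 1/(68/45 + k) (F(k) = 1/(k + 68/45) = 1/(68/45 + k))
y = 40 (y = -1*(-40) = 40)
√(F(A) + y) = √(45/(68 + 45*(-20)) + 40) = √(45/(68 - 900) + 40) = √(45/(-832) + 40) = √(45*(-1/832) + 40) = √(-45/832 + 40) = √(33235/832) = 17*√1495/104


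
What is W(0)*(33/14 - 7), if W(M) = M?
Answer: 0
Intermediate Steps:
W(0)*(33/14 - 7) = 0*(33/14 - 7) = 0*(-65/14) = 0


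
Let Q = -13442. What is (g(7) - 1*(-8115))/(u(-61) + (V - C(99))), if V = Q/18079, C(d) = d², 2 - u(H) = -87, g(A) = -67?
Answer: -72749896/87798345 ≈ -0.82860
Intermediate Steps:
u(H) = 89 (u(H) = 2 - 1*(-87) = 2 + 87 = 89)
V = -13442/18079 ≈ -0.74352
(g(7) - 1*(-8115))/(u(-61) + (V - C(99))) = (-67 - 1*(-8115))/(89 + (-13442/18079 - 1*99²)) = (-67 + 8115)/(89 + (-13442/18079 - 1*9801)) = 8048/(89 + (-13442/18079 - 9801)) = 8048/(89 - 177205721/18079) = 8048/(-175596690/18079) = 8048*(-18079/175596690) = -72749896/87798345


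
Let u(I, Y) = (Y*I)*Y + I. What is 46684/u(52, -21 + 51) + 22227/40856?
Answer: 737175227/478546328 ≈ 1.5404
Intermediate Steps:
u(I, Y) = I + I*Y² (u(I, Y) = (I*Y)*Y + I = I*Y² + I = I + I*Y²)
46684/u(52, -21 + 51) + 22227/40856 = 46684/((52*(1 + (-21 + 51)²))) + 22227/40856 = 46684/((52*(1 + 30²))) + 22227*(1/40856) = 46684/((52*(1 + 900))) + 22227/40856 = 46684/((52*901)) + 22227/40856 = 46684/46852 + 22227/40856 = 46684*(1/46852) + 22227/40856 = 11671/11713 + 22227/40856 = 737175227/478546328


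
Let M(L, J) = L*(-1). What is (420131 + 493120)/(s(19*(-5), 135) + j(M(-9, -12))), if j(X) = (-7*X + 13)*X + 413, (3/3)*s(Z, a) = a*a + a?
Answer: 913251/18323 ≈ 49.842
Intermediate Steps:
M(L, J) = -L
s(Z, a) = a + a² (s(Z, a) = a*a + a = a² + a = a + a²)
j(X) = 413 + X*(13 - 7*X) (j(X) = (13 - 7*X)*X + 413 = X*(13 - 7*X) + 413 = 413 + X*(13 - 7*X))
(420131 + 493120)/(s(19*(-5), 135) + j(M(-9, -12))) = (420131 + 493120)/(135*(1 + 135) + (413 - 7*(-1*(-9))² + 13*(-1*(-9)))) = 913251/(135*136 + (413 - 7*9² + 13*9)) = 913251/(18360 + (413 - 7*81 + 117)) = 913251/(18360 + (413 - 567 + 117)) = 913251/(18360 - 37) = 913251/18323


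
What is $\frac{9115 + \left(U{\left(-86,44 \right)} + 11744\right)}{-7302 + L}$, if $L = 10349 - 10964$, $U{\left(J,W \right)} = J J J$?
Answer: $\frac{615197}{7917} \approx 77.706$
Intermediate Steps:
$U{\left(J,W \right)} = J^{3}$ ($U{\left(J,W \right)} = J^{2} J = J^{3}$)
$L = -615$
$\frac{9115 + \left(U{\left(-86,44 \right)} + 11744\right)}{-7302 + L} = \frac{9115 + \left(\left(-86\right)^{3} + 11744\right)}{-7302 - 615} = \frac{9115 + \left(-636056 + 11744\right)}{-7917} = \left(9115 - 624312\right) \left(- \frac{1}{7917}\right) = \left(-615197\right) \left(- \frac{1}{7917}\right) = \frac{615197}{7917}$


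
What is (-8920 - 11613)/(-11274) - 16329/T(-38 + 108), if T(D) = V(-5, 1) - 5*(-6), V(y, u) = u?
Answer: -183456623/349494 ≈ -524.92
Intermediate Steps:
T(D) = 31 (T(D) = 1 - 5*(-6) = 1 + 30 = 31)
(-8920 - 11613)/(-11274) - 16329/T(-38 + 108) = (-8920 - 11613)/(-11274) - 16329/31 = -20533*(-1/11274) - 16329*1/31 = 20533/11274 - 16329/31 = -183456623/349494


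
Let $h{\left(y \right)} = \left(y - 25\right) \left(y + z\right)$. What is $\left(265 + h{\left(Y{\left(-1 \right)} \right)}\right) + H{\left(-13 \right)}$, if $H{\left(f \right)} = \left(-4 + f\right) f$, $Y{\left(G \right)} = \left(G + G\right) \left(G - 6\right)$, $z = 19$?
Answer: $123$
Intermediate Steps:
$Y{\left(G \right)} = 2 G \left(-6 + G\right)$
$H{\left(f \right)} = f \left(-4 + f\right)$
$h{\left(y \right)} = \left(-25 + y\right) \left(19 + y\right)$ ($h{\left(y \right)} = \left(y - 25\right) \left(y + 19\right) = \left(-25 + y\right) \left(19 + y\right)$)
$\left(265 + h{\left(Y{\left(-1 \right)} \right)}\right) + H{\left(-13 \right)} = \left(265 - \left(475 - 4 \left(-6 - 1\right)^{2} + 6 \cdot 2 \left(-1\right) \left(-6 - 1\right)\right)\right) - 13 \left(-4 - 13\right) = \left(265 - \left(475 - 196 + 6 \cdot 2 \left(-1\right) \left(-7\right)\right)\right) - -221 = \left(265 - \left(559 - 196\right)\right) + 221 = \left(265 - 363\right) + 221 = -98 + 221 = 123$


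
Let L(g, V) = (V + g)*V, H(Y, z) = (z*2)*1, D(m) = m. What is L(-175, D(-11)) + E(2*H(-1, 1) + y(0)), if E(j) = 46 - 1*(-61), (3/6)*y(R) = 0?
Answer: 2153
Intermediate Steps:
H(Y, z) = 2*z (H(Y, z) = (2*z)*1 = 2*z)
y(R) = 0 (y(R) = 2*0 = 0)
L(g, V) = V*(V + g)
E(j) = 107 (E(j) = 46 + 61 = 107)
L(-175, D(-11)) + E(2*H(-1, 1) + y(0)) = -11*(-11 - 175) + 107 = -11*(-186) + 107 = 2046 + 107 = 2153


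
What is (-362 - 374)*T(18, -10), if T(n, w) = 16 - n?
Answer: 1472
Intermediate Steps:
(-362 - 374)*T(18, -10) = (-362 - 374)*(16 - 1*18) = -736*(16 - 18) = -736*(-2) = 1472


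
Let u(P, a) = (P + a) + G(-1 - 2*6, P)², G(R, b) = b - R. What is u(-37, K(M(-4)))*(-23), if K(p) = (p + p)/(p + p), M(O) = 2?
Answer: -12420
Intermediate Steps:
K(p) = 1 (K(p) = (2*p)/((2*p)) = (2*p)*(1/(2*p)) = 1)
u(P, a) = P + a + (13 + P)² (u(P, a) = (P + a) + (P - (-1 - 2*6))² = (P + a) + (P - (-1 - 12))² = (P + a) + (P - 1*(-13))² = (P + a) + (P + 13)² = (P + a) + (13 + P)² = P + a + (13 + P)²)
u(-37, K(M(-4)))*(-23) = (-37 + 1 + (13 - 37)²)*(-23) = (-37 + 1 + (-24)²)*(-23) = (-37 + 1 + 576)*(-23) = 540*(-23) = -12420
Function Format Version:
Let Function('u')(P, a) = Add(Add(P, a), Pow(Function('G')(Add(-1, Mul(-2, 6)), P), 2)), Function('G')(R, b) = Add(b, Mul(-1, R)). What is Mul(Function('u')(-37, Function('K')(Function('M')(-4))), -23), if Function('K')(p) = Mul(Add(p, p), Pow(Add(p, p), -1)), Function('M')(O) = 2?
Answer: -12420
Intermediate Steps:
Function('K')(p) = 1 (Function('K')(p) = Mul(Mul(2, p), Pow(Mul(2, p), -1)) = Mul(Mul(2, p), Mul(Rational(1, 2), Pow(p, -1))) = 1)
Function('u')(P, a) = Add(P, a, Pow(Add(13, P), 2)) (Function('u')(P, a) = Add(Add(P, a), Pow(Add(P, Mul(-1, Add(-1, Mul(-2, 6)))), 2)) = Add(Add(P, a), Pow(Add(P, Mul(-1, Add(-1, -12))), 2)) = Add(Add(P, a), Pow(Add(P, Mul(-1, -13)), 2)) = Add(Add(P, a), Pow(Add(P, 13), 2)) = Add(Add(P, a), Pow(Add(13, P), 2)) = Add(P, a, Pow(Add(13, P), 2)))
Mul(Function('u')(-37, Function('K')(Function('M')(-4))), -23) = Mul(Add(-37, 1, Pow(Add(13, -37), 2)), -23) = Mul(Add(-37, 1, Pow(-24, 2)), -23) = Mul(Add(-37, 1, 576), -23) = Mul(540, -23) = -12420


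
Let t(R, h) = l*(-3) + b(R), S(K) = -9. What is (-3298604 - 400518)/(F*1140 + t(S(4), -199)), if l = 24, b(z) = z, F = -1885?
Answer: 3699122/2148981 ≈ 1.7213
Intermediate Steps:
t(R, h) = -72 + R (t(R, h) = 24*(-3) + R = -72 + R)
(-3298604 - 400518)/(F*1140 + t(S(4), -199)) = (-3298604 - 400518)/(-1885*1140 + (-72 - 9)) = -3699122/(-2148900 - 81) = -3699122/(-2148981) = -3699122*(-1/2148981) = 3699122/2148981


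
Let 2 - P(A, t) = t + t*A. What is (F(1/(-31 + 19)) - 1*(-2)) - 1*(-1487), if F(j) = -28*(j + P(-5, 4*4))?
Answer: -1070/3 ≈ -356.67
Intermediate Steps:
P(A, t) = 2 - t - A*t (P(A, t) = 2 - (t + t*A) = 2 - (t + A*t) = 2 + (-t - A*t) = 2 - t - A*t)
F(j) = -1848 - 28*j (F(j) = -28*(j + (2 - 4*4 - 1*(-5)*4*4)) = -28*(j + (2 - 1*16 - 1*(-5)*16)) = -28*(j + (2 - 16 + 80)) = -28*(j + 66) = -28*(66 + j) = -1848 - 28*j)
(F(1/(-31 + 19)) - 1*(-2)) - 1*(-1487) = ((-1848 - 28/(-31 + 19)) - 1*(-2)) - 1*(-1487) = ((-1848 - 28/(-12)) + 2) + 1487 = ((-1848 - 28*(-1/12)) + 2) + 1487 = ((-1848 + 7/3) + 2) + 1487 = (-5537/3 + 2) + 1487 = -5531/3 + 1487 = -1070/3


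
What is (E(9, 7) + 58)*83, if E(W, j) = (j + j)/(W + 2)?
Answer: 54116/11 ≈ 4919.6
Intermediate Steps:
E(W, j) = 2*j/(2 + W) (E(W, j) = (2*j)/(2 + W) = 2*j/(2 + W))
(E(9, 7) + 58)*83 = (2*7/(2 + 9) + 58)*83 = (2*7/11 + 58)*83 = (2*7*(1/11) + 58)*83 = (14/11 + 58)*83 = (652/11)*83 = 54116/11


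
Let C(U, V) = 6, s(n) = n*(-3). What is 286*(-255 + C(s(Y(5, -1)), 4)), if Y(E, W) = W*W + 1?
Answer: -71214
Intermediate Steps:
Y(E, W) = 1 + W² (Y(E, W) = W² + 1 = 1 + W²)
s(n) = -3*n
286*(-255 + C(s(Y(5, -1)), 4)) = 286*(-255 + 6) = 286*(-249) = -71214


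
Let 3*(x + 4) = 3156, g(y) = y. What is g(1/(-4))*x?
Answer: -262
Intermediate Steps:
x = 1048 (x = -4 + (⅓)*3156 = -4 + 1052 = 1048)
g(1/(-4))*x = (1/(-4))*1048 = (1*(-¼))*1048 = -¼*1048 = -262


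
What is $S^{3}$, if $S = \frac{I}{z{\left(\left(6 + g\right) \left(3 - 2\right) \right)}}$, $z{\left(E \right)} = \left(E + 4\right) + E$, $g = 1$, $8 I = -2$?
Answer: $- \frac{1}{373248} \approx -2.6792 \cdot 10^{-6}$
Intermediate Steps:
$I = - \frac{1}{4}$ ($I = \frac{1}{8} \left(-2\right) = - \frac{1}{4} \approx -0.25$)
$z{\left(E \right)} = 4 + 2 E$ ($z{\left(E \right)} = \left(4 + E\right) + E = 4 + 2 E$)
$S = - \frac{1}{72}$ ($S = - \frac{1}{4 \left(4 + 2 \left(6 + 1\right) \left(3 - 2\right)\right)} = - \frac{1}{4 \left(4 + 2 \cdot 7 \cdot 1\right)} = - \frac{1}{4 \left(4 + 2 \cdot 7\right)} = - \frac{1}{4 \left(4 + 14\right)} = - \frac{1}{4 \cdot 18} = \left(- \frac{1}{4}\right) \frac{1}{18} = - \frac{1}{72} \approx -0.013889$)
$S^{3} = \left(- \frac{1}{72}\right)^{3} = - \frac{1}{373248}$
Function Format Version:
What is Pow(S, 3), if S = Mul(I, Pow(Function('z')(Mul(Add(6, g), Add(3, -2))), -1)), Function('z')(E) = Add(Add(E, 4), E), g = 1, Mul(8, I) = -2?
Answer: Rational(-1, 373248) ≈ -2.6792e-6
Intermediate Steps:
I = Rational(-1, 4) (I = Mul(Rational(1, 8), -2) = Rational(-1, 4) ≈ -0.25000)
Function('z')(E) = Add(4, Mul(2, E)) (Function('z')(E) = Add(Add(4, E), E) = Add(4, Mul(2, E)))
S = Rational(-1, 72) (S = Mul(Rational(-1, 4), Pow(Add(4, Mul(2, Mul(Add(6, 1), Add(3, -2)))), -1)) = Mul(Rational(-1, 4), Pow(Add(4, Mul(2, Mul(7, 1))), -1)) = Mul(Rational(-1, 4), Pow(Add(4, Mul(2, 7)), -1)) = Mul(Rational(-1, 4), Pow(Add(4, 14), -1)) = Mul(Rational(-1, 4), Pow(18, -1)) = Mul(Rational(-1, 4), Rational(1, 18)) = Rational(-1, 72) ≈ -0.013889)
Pow(S, 3) = Pow(Rational(-1, 72), 3) = Rational(-1, 373248)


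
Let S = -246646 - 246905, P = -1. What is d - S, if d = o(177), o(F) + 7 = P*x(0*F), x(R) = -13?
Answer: 493557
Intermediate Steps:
o(F) = 6 (o(F) = -7 - 1*(-13) = -7 + 13 = 6)
d = 6
S = -493551
d - S = 6 - 1*(-493551) = 6 + 493551 = 493557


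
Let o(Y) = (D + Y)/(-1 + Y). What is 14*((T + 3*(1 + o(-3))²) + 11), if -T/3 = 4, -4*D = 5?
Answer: 21077/128 ≈ 164.66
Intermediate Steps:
D = -5/4 (D = -¼*5 = -5/4 ≈ -1.2500)
o(Y) = (-5/4 + Y)/(-1 + Y)
T = -12 (T = -3*4 = -12)
14*((T + 3*(1 + o(-3))²) + 11) = 14*((-12 + 3*(1 + (-5/4 - 3)/(-1 - 3))²) + 11) = 14*((-12 + 3*(1 - 17/4/(-4))²) + 11) = 14*((-12 + 3*(1 - ¼*(-17/4))²) + 11) = 14*((-12 + 3*(1 + 17/16)²) + 11) = 14*((-12 + 3*(33/16)²) + 11) = 14*((-12 + 3*(1089/256)) + 11) = 14*((-12 + 3267/256) + 11) = 14*(195/256 + 11) = 14*(3011/256) = 21077/128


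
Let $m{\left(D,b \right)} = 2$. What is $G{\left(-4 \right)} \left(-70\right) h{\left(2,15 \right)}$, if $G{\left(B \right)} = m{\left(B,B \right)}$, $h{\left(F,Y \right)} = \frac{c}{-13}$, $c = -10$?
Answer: $- \frac{1400}{13} \approx -107.69$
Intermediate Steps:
$h{\left(F,Y \right)} = \frac{10}{13}$ ($h{\left(F,Y \right)} = - \frac{10}{-13} = \left(-10\right) \left(- \frac{1}{13}\right) = \frac{10}{13}$)
$G{\left(B \right)} = 2$
$G{\left(-4 \right)} \left(-70\right) h{\left(2,15 \right)} = 2 \left(-70\right) \frac{10}{13} = \left(-140\right) \frac{10}{13} = - \frac{1400}{13}$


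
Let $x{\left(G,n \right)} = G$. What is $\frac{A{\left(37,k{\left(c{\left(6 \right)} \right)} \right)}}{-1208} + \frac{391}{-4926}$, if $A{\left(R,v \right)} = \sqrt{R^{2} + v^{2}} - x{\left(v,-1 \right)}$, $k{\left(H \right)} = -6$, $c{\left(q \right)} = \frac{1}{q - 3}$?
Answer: $- \frac{125471}{1487652} - \frac{\sqrt{1405}}{1208} \approx -0.11537$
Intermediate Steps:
$c{\left(q \right)} = \frac{1}{-3 + q}$ ($c{\left(q \right)} = \frac{1}{q - 3} = \frac{1}{-3 + q}$)
$A{\left(R,v \right)} = \sqrt{R^{2} + v^{2}} - v$
$\frac{A{\left(37,k{\left(c{\left(6 \right)} \right)} \right)}}{-1208} + \frac{391}{-4926} = \frac{\sqrt{37^{2} + \left(-6\right)^{2}} - -6}{-1208} + \frac{391}{-4926} = \left(\sqrt{1369 + 36} + 6\right) \left(- \frac{1}{1208}\right) + 391 \left(- \frac{1}{4926}\right) = \left(\sqrt{1405} + 6\right) \left(- \frac{1}{1208}\right) - \frac{391}{4926} = \left(6 + \sqrt{1405}\right) \left(- \frac{1}{1208}\right) - \frac{391}{4926} = \left(- \frac{3}{604} - \frac{\sqrt{1405}}{1208}\right) - \frac{391}{4926} = - \frac{125471}{1487652} - \frac{\sqrt{1405}}{1208}$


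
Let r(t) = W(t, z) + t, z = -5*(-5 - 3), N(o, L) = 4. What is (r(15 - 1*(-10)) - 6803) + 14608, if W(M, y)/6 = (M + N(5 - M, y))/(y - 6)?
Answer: 133197/17 ≈ 7835.1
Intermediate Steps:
z = 40 (z = -5*(-8) = 40)
W(M, y) = 6*(4 + M)/(-6 + y) (W(M, y) = 6*((M + 4)/(y - 6)) = 6*((4 + M)/(-6 + y)) = 6*(4 + M)/(-6 + y))
r(t) = 12/17 + 20*t/17 (r(t) = 6*(4 + t)/(-6 + 40) + t = 6*(4 + t)/34 + t = 6*(1/34)*(4 + t) + t = (12/17 + 3*t/17) + t = 12/17 + 20*t/17)
(r(15 - 1*(-10)) - 6803) + 14608 = ((12/17 + 20*(15 - 1*(-10))/17) - 6803) + 14608 = ((12/17 + 20*(15 + 10)/17) - 6803) + 14608 = ((12/17 + (20/17)*25) - 6803) + 14608 = ((12/17 + 500/17) - 6803) + 14608 = (512/17 - 6803) + 14608 = -115139/17 + 14608 = 133197/17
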